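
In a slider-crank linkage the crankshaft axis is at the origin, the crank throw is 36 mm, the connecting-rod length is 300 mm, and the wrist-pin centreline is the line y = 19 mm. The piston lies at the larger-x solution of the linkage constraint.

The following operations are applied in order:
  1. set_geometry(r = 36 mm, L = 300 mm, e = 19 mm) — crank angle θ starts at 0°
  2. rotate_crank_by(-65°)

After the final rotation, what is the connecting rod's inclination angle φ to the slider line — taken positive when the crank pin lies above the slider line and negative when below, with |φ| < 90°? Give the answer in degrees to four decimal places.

set_geometry: r = 36 mm, L = 300 mm, e = 19 mm; θ ← 0°
rotate_crank_by(-65°): θ ← 0° -65° = -65°
crank pin P = (r cos θ, r sin θ) = (15.214257, -32.627080)
h = r sin θ − e = -32.627080 − 19 = -51.627080
sin φ = h / L = -51.627080 / 300 = -0.17209027
φ = arcsin(-0.17209027) = -9.909374°

-9.9094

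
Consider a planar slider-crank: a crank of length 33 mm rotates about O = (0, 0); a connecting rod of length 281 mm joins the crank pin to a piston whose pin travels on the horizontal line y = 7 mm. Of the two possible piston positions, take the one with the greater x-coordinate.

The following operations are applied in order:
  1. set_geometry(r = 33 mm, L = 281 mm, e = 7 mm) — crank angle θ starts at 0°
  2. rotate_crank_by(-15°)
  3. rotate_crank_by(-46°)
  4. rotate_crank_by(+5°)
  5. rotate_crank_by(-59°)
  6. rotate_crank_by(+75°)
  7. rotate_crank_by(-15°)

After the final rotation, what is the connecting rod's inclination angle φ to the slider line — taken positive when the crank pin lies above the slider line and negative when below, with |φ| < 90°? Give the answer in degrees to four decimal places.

set_geometry: r = 33 mm, L = 281 mm, e = 7 mm; θ ← 0°
rotate_crank_by(-15°): θ ← 0° -15° = -15°
rotate_crank_by(-46°): θ ← -15° -46° = -61°
rotate_crank_by(+5°): θ ← -61° +5° = -56°
rotate_crank_by(-59°): θ ← -56° -59° = -115°
rotate_crank_by(+75°): θ ← -115° +75° = -40°
rotate_crank_by(-15°): θ ← -40° -15° = -55°
crank pin P = (r cos θ, r sin θ) = (18.928022, -27.032017)
h = r sin θ − e = -27.032017 − 7 = -34.032017
sin φ = h / L = -34.032017 / 281 = -0.12111038
φ = arcsin(-0.12111038) = -6.956190°

-6.9562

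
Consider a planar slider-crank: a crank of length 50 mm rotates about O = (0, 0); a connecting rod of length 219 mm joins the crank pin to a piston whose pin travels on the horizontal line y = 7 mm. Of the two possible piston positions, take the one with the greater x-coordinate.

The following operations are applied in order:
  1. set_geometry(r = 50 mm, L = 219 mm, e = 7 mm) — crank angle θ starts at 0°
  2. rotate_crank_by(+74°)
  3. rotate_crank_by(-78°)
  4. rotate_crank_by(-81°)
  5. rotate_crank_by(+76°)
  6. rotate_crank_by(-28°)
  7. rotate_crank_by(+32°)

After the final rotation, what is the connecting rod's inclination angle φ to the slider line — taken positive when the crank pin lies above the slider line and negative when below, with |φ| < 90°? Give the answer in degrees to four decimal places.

set_geometry: r = 50 mm, L = 219 mm, e = 7 mm; θ ← 0°
rotate_crank_by(+74°): θ ← 0° +74° = 74°
rotate_crank_by(-78°): θ ← 74° -78° = -4°
rotate_crank_by(-81°): θ ← -4° -81° = -85°
rotate_crank_by(+76°): θ ← -85° +76° = -9°
rotate_crank_by(-28°): θ ← -9° -28° = -37°
rotate_crank_by(+32°): θ ← -37° +32° = -5°
crank pin P = (r cos θ, r sin θ) = (49.809735, -4.357787)
h = r sin θ − e = -4.357787 − 7 = -11.357787
sin φ = h / L = -11.357787 / 219 = -0.05186204
φ = arcsin(-0.05186204) = -2.972810°

-2.9728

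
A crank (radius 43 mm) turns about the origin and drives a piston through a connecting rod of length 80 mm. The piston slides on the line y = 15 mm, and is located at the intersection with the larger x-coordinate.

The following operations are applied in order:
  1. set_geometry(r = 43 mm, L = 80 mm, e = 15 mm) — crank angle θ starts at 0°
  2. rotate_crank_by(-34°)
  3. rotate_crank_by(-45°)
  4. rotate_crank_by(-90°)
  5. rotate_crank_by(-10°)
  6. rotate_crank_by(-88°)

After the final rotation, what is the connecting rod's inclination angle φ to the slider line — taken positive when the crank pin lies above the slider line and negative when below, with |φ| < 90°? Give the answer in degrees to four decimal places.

set_geometry: r = 43 mm, L = 80 mm, e = 15 mm; θ ← 0°
rotate_crank_by(-34°): θ ← 0° -34° = -34°
rotate_crank_by(-45°): θ ← -34° -45° = -79°
rotate_crank_by(-90°): θ ← -79° -90° = -169°
rotate_crank_by(-10°): θ ← -169° -10° = -179°
rotate_crank_by(-88°): θ ← -179° -88° = -267°
crank pin P = (r cos θ, r sin θ) = (-2.250446, 42.941070)
h = r sin θ − e = 42.941070 − 15 = 27.941070
sin φ = h / L = 27.941070 / 80 = 0.34926337
φ = arcsin(0.34926337) = 20.442266°

20.4423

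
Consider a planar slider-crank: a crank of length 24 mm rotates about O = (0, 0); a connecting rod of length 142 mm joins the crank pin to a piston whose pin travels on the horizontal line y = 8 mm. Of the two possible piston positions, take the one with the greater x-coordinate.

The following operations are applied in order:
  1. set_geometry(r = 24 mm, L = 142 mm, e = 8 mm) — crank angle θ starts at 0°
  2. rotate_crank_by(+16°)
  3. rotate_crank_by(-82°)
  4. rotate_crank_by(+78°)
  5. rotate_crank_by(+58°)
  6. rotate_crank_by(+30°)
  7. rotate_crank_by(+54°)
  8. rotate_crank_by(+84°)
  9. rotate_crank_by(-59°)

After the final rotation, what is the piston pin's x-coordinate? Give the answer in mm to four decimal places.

set_geometry: r = 24 mm, L = 142 mm, e = 8 mm; θ ← 0°
rotate_crank_by(+16°): θ ← 0° +16° = 16°
rotate_crank_by(-82°): θ ← 16° -82° = -66°
rotate_crank_by(+78°): θ ← -66° +78° = 12°
rotate_crank_by(+58°): θ ← 12° +58° = 70°
rotate_crank_by(+30°): θ ← 70° +30° = 100°
rotate_crank_by(+54°): θ ← 100° +54° = 154°
rotate_crank_by(+84°): θ ← 154° +84° = 238°
rotate_crank_by(-59°): θ ← 238° -59° = 179°
crank pin P = (r cos θ, r sin θ) = (-23.996345, 0.418858)
h = r sin θ − e = 0.418858 − 8 = -7.581142
x = r cos θ + √(L² − h²) = -23.996345 + √(20164.0 − 57.4737) = -23.996345 + 141.797483 = 117.801139

117.8011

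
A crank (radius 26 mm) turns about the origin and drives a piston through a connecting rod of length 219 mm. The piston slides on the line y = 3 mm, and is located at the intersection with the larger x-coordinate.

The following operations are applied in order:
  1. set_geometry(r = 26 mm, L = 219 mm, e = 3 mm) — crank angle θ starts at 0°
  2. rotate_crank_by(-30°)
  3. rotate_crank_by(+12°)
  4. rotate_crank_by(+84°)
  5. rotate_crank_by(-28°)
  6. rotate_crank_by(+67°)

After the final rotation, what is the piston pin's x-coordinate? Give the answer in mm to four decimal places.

211.1513

set_geometry: r = 26 mm, L = 219 mm, e = 3 mm; θ ← 0°
rotate_crank_by(-30°): θ ← 0° -30° = -30°
rotate_crank_by(+12°): θ ← -30° +12° = -18°
rotate_crank_by(+84°): θ ← -18° +84° = 66°
rotate_crank_by(-28°): θ ← 66° -28° = 38°
rotate_crank_by(+67°): θ ← 38° +67° = 105°
crank pin P = (r cos θ, r sin θ) = (-6.729295, 25.114071)
h = r sin θ − e = 25.114071 − 3 = 22.114071
x = r cos θ + √(L² − h²) = -6.729295 + √(47961.0 − 489.0322) = -6.729295 + 217.880628 = 211.151332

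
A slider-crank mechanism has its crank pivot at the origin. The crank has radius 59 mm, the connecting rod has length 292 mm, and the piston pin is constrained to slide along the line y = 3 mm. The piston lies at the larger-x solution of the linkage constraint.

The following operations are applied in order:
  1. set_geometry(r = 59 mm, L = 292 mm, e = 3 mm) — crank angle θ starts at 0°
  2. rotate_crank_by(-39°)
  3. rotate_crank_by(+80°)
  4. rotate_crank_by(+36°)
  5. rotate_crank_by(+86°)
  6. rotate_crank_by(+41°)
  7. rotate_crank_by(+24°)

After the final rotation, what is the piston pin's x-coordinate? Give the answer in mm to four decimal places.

248.7391

set_geometry: r = 59 mm, L = 292 mm, e = 3 mm; θ ← 0°
rotate_crank_by(-39°): θ ← 0° -39° = -39°
rotate_crank_by(+80°): θ ← -39° +80° = 41°
rotate_crank_by(+36°): θ ← 41° +36° = 77°
rotate_crank_by(+86°): θ ← 77° +86° = 163°
rotate_crank_by(+41°): θ ← 163° +41° = 204°
rotate_crank_by(+24°): θ ← 204° +24° = 228°
crank pin P = (r cos θ, r sin θ) = (-39.478706, -43.845545)
h = r sin θ − e = -43.845545 − 3 = -46.845545
x = r cos θ + √(L² − h²) = -39.478706 + √(85264.0 − 2194.5051) = -39.478706 + 288.217791 = 248.739085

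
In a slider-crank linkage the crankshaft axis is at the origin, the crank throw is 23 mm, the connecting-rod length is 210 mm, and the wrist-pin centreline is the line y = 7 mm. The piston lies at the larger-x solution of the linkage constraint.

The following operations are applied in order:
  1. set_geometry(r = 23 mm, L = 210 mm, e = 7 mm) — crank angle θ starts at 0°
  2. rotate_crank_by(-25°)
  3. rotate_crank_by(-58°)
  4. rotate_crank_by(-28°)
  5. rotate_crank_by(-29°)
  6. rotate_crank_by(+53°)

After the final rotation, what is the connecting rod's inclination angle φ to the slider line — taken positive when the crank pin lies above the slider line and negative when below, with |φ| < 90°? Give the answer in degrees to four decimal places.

set_geometry: r = 23 mm, L = 210 mm, e = 7 mm; θ ← 0°
rotate_crank_by(-25°): θ ← 0° -25° = -25°
rotate_crank_by(-58°): θ ← -25° -58° = -83°
rotate_crank_by(-28°): θ ← -83° -28° = -111°
rotate_crank_by(-29°): θ ← -111° -29° = -140°
rotate_crank_by(+53°): θ ← -140° +53° = -87°
crank pin P = (r cos θ, r sin θ) = (1.203727, -22.968479)
h = r sin θ − e = -22.968479 − 7 = -29.968479
sin φ = h / L = -29.968479 / 210 = -0.14270704
φ = arcsin(-0.14270704) = -8.204522°

-8.2045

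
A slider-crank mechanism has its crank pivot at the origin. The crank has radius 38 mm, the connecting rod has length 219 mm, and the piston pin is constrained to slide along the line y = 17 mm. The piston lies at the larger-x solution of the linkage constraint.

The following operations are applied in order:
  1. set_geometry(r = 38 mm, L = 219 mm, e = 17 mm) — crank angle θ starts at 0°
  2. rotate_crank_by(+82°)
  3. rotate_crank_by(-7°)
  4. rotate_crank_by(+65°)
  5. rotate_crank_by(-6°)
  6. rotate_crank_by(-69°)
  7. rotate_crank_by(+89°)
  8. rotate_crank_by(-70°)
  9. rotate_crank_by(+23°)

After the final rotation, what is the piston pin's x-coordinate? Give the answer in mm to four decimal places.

set_geometry: r = 38 mm, L = 219 mm, e = 17 mm; θ ← 0°
rotate_crank_by(+82°): θ ← 0° +82° = 82°
rotate_crank_by(-7°): θ ← 82° -7° = 75°
rotate_crank_by(+65°): θ ← 75° +65° = 140°
rotate_crank_by(-6°): θ ← 140° -6° = 134°
rotate_crank_by(-69°): θ ← 134° -69° = 65°
rotate_crank_by(+89°): θ ← 65° +89° = 154°
rotate_crank_by(-70°): θ ← 154° -70° = 84°
rotate_crank_by(+23°): θ ← 84° +23° = 107°
crank pin P = (r cos θ, r sin θ) = (-11.110125, 36.339581)
h = r sin θ − e = 36.339581 − 17 = 19.339581
x = r cos θ + √(L² − h²) = -11.110125 + √(47961.0 − 374.0194) = -11.110125 + 218.144403 = 207.034278

207.0343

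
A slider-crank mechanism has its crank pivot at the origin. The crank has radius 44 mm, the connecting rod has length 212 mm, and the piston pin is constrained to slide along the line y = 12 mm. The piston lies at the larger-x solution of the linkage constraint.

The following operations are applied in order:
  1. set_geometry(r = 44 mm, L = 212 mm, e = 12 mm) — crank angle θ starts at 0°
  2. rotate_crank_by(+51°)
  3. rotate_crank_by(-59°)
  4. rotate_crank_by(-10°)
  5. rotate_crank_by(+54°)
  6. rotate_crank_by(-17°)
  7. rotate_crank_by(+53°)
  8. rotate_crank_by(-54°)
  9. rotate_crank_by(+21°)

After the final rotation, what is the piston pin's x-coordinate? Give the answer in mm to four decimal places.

set_geometry: r = 44 mm, L = 212 mm, e = 12 mm; θ ← 0°
rotate_crank_by(+51°): θ ← 0° +51° = 51°
rotate_crank_by(-59°): θ ← 51° -59° = -8°
rotate_crank_by(-10°): θ ← -8° -10° = -18°
rotate_crank_by(+54°): θ ← -18° +54° = 36°
rotate_crank_by(-17°): θ ← 36° -17° = 19°
rotate_crank_by(+53°): θ ← 19° +53° = 72°
rotate_crank_by(-54°): θ ← 72° -54° = 18°
rotate_crank_by(+21°): θ ← 18° +21° = 39°
crank pin P = (r cos θ, r sin θ) = (34.194422, 27.690097)
h = r sin θ − e = 27.690097 − 12 = 15.690097
x = r cos θ + √(L² − h²) = 34.194422 + √(44944.0 − 246.1792) = 34.194422 + 211.418592 = 245.613014

245.6130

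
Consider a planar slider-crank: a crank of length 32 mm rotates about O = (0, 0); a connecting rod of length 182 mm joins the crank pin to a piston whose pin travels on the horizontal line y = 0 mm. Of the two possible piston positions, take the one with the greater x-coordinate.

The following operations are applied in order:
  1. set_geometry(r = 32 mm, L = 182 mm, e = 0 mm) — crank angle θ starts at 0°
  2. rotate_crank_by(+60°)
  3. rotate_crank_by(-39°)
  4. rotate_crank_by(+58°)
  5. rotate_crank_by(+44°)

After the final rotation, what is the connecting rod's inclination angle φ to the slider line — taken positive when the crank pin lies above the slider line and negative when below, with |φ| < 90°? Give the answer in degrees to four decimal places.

8.4797

set_geometry: r = 32 mm, L = 182 mm, e = 0 mm; θ ← 0°
rotate_crank_by(+60°): θ ← 0° +60° = 60°
rotate_crank_by(-39°): θ ← 60° -39° = 21°
rotate_crank_by(+58°): θ ← 21° +58° = 79°
rotate_crank_by(+44°): θ ← 79° +44° = 123°
crank pin P = (r cos θ, r sin θ) = (-17.428449, 26.837458)
h = r sin θ − e = 26.837458 − 0 = 26.837458
sin φ = h / L = 26.837458 / 182 = 0.14745856
φ = arcsin(0.14745856) = 8.479675°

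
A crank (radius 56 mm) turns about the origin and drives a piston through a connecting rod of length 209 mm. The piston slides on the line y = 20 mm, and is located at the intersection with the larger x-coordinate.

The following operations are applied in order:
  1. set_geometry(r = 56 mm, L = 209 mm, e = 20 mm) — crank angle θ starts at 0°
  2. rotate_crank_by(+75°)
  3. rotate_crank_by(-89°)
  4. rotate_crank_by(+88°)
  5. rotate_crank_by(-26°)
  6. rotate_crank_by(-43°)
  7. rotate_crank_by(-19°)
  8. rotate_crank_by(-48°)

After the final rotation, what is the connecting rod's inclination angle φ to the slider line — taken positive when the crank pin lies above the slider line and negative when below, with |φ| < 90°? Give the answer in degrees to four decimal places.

-19.4068

set_geometry: r = 56 mm, L = 209 mm, e = 20 mm; θ ← 0°
rotate_crank_by(+75°): θ ← 0° +75° = 75°
rotate_crank_by(-89°): θ ← 75° -89° = -14°
rotate_crank_by(+88°): θ ← -14° +88° = 74°
rotate_crank_by(-26°): θ ← 74° -26° = 48°
rotate_crank_by(-43°): θ ← 48° -43° = 5°
rotate_crank_by(-19°): θ ← 5° -19° = -14°
rotate_crank_by(-48°): θ ← -14° -48° = -62°
crank pin P = (r cos θ, r sin θ) = (26.290408, -49.445065)
h = r sin θ − e = -49.445065 − 20 = -69.445065
sin φ = h / L = -69.445065 / 209 = -0.33227304
φ = arcsin(-0.33227304) = -19.406798°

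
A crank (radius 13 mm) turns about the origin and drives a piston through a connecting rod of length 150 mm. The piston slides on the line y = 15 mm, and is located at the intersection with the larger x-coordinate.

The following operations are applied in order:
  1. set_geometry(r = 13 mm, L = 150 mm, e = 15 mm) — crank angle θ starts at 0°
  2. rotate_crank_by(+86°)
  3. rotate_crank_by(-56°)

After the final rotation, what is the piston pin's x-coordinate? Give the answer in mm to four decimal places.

161.0173

set_geometry: r = 13 mm, L = 150 mm, e = 15 mm; θ ← 0°
rotate_crank_by(+86°): θ ← 0° +86° = 86°
rotate_crank_by(-56°): θ ← 86° -56° = 30°
crank pin P = (r cos θ, r sin θ) = (11.258330, 6.500000)
h = r sin θ − e = 6.500000 − 15 = -8.500000
x = r cos θ + √(L² − h²) = 11.258330 + √(22500.0 − 72.2500) = 11.258330 + 149.758973 = 161.017303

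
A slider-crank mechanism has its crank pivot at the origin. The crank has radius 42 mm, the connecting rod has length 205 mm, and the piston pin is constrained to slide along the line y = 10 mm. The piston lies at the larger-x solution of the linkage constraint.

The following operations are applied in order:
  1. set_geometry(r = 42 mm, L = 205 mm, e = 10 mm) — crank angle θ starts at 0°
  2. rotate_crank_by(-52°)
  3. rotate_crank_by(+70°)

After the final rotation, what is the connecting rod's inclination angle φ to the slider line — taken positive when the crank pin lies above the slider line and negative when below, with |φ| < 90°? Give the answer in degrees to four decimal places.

set_geometry: r = 42 mm, L = 205 mm, e = 10 mm; θ ← 0°
rotate_crank_by(-52°): θ ← 0° -52° = -52°
rotate_crank_by(+70°): θ ← -52° +70° = 18°
crank pin P = (r cos θ, r sin θ) = (39.944374, 12.978714)
h = r sin θ − e = 12.978714 − 10 = 2.978714
sin φ = h / L = 2.978714 / 205 = 0.01453031
φ = arcsin(0.01453031) = 0.832555°

0.8326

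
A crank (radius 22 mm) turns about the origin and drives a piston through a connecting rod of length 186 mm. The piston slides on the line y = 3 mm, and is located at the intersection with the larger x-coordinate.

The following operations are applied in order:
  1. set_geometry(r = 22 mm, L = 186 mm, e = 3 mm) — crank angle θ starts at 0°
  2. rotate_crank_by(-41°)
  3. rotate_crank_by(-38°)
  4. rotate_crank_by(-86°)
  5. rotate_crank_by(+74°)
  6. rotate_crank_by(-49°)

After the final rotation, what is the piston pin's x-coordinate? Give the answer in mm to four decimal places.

168.3555

set_geometry: r = 22 mm, L = 186 mm, e = 3 mm; θ ← 0°
rotate_crank_by(-41°): θ ← 0° -41° = -41°
rotate_crank_by(-38°): θ ← -41° -38° = -79°
rotate_crank_by(-86°): θ ← -79° -86° = -165°
rotate_crank_by(+74°): θ ← -165° +74° = -91°
rotate_crank_by(-49°): θ ← -91° -49° = -140°
crank pin P = (r cos θ, r sin θ) = (-16.852978, -14.141327)
h = r sin θ − e = -14.141327 − 3 = -17.141327
x = r cos θ + √(L² − h²) = -16.852978 + √(34596.0 − 293.8251) = -16.852978 + 185.208463 = 168.355486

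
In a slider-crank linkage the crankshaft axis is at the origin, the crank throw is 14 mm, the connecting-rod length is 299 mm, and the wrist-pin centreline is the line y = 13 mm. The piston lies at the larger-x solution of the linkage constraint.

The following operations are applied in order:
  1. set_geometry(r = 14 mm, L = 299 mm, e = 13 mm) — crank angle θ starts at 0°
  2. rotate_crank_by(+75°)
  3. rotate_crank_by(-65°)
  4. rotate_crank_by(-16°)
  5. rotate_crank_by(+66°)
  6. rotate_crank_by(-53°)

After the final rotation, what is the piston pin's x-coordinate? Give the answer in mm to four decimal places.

set_geometry: r = 14 mm, L = 299 mm, e = 13 mm; θ ← 0°
rotate_crank_by(+75°): θ ← 0° +75° = 75°
rotate_crank_by(-65°): θ ← 75° -65° = 10°
rotate_crank_by(-16°): θ ← 10° -16° = -6°
rotate_crank_by(+66°): θ ← -6° +66° = 60°
rotate_crank_by(-53°): θ ← 60° -53° = 7°
crank pin P = (r cos θ, r sin θ) = (13.895646, 1.706171)
h = r sin θ − e = 1.706171 − 13 = -11.293829
x = r cos θ + √(L² − h²) = 13.895646 + √(89401.0 − 127.5506) = 13.895646 + 298.786629 = 312.682275

312.6823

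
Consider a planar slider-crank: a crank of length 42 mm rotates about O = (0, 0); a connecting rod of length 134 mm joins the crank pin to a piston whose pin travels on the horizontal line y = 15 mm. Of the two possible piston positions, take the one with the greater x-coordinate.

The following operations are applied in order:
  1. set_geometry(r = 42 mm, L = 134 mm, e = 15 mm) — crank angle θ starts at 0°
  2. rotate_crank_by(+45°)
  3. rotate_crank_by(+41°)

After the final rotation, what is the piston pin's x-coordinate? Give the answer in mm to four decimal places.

134.2024

set_geometry: r = 42 mm, L = 134 mm, e = 15 mm; θ ← 0°
rotate_crank_by(+45°): θ ← 0° +45° = 45°
rotate_crank_by(+41°): θ ← 45° +41° = 86°
crank pin P = (r cos θ, r sin θ) = (2.929772, 41.897690)
h = r sin θ − e = 41.897690 − 15 = 26.897690
x = r cos θ + √(L² − h²) = 2.929772 + √(17956.0 − 723.4857) = 2.929772 + 131.272671 = 134.202443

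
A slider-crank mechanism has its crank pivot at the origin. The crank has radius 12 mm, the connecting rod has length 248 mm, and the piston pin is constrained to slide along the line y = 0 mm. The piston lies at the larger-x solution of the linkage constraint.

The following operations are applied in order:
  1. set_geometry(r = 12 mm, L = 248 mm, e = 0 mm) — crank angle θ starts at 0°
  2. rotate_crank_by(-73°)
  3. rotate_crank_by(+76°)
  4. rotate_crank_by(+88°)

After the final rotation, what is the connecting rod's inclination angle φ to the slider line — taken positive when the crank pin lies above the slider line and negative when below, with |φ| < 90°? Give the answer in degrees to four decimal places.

2.7730

set_geometry: r = 12 mm, L = 248 mm, e = 0 mm; θ ← 0°
rotate_crank_by(-73°): θ ← 0° -73° = -73°
rotate_crank_by(+76°): θ ← -73° +76° = 3°
rotate_crank_by(+88°): θ ← 3° +88° = 91°
crank pin P = (r cos θ, r sin θ) = (-0.209429, 11.998172)
h = r sin θ − e = 11.998172 − 0 = 11.998172
sin φ = h / L = 11.998172 / 248 = 0.04837973
φ = arcsin(0.04837973) = 2.773037°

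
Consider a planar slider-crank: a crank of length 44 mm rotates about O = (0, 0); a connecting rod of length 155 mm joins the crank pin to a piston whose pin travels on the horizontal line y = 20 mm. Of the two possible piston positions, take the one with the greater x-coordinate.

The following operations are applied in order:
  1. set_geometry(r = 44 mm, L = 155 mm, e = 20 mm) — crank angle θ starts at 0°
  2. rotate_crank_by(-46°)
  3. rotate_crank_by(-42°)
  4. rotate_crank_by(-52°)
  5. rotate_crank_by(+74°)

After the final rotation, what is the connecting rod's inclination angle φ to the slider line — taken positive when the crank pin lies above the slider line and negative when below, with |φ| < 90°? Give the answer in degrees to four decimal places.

-22.8526

set_geometry: r = 44 mm, L = 155 mm, e = 20 mm; θ ← 0°
rotate_crank_by(-46°): θ ← 0° -46° = -46°
rotate_crank_by(-42°): θ ← -46° -42° = -88°
rotate_crank_by(-52°): θ ← -88° -52° = -140°
rotate_crank_by(+74°): θ ← -140° +74° = -66°
crank pin P = (r cos θ, r sin θ) = (17.896412, -40.196000)
h = r sin θ − e = -40.196000 − 20 = -60.196000
sin φ = h / L = -60.196000 / 155 = -0.38836129
φ = arcsin(-0.38836129) = -22.852573°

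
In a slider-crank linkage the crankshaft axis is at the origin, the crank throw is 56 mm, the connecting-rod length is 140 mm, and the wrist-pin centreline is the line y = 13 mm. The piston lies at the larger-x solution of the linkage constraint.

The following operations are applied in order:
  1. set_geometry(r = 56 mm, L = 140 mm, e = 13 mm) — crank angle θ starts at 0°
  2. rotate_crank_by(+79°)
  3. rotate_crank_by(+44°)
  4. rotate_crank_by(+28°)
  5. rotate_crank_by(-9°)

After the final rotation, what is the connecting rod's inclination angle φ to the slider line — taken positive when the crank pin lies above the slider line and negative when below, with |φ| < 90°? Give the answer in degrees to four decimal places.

set_geometry: r = 56 mm, L = 140 mm, e = 13 mm; θ ← 0°
rotate_crank_by(+79°): θ ← 0° +79° = 79°
rotate_crank_by(+44°): θ ← 79° +44° = 123°
rotate_crank_by(+28°): θ ← 123° +28° = 151°
rotate_crank_by(-9°): θ ← 151° -9° = 142°
crank pin P = (r cos θ, r sin θ) = (-44.128602, 34.477043)
h = r sin θ − e = 34.477043 − 13 = 21.477043
sin φ = h / L = 21.477043 / 140 = 0.15340745
φ = arcsin(0.15340745) = 8.824445°

8.8244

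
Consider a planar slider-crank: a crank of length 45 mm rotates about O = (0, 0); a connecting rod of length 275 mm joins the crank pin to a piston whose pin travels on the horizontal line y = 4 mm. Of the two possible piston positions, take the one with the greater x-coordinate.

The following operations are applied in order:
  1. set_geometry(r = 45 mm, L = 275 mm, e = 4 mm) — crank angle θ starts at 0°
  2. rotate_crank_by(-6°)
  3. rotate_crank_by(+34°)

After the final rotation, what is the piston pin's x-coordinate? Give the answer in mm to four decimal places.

set_geometry: r = 45 mm, L = 275 mm, e = 4 mm; θ ← 0°
rotate_crank_by(-6°): θ ← 0° -6° = -6°
rotate_crank_by(+34°): θ ← -6° +34° = 28°
crank pin P = (r cos θ, r sin θ) = (39.732642, 21.126220)
h = r sin θ − e = 21.126220 − 4 = 17.126220
x = r cos θ + √(L² − h²) = 39.732642 + √(75625.0 − 293.3074) = 39.732642 + 274.466196 = 314.198837

314.1988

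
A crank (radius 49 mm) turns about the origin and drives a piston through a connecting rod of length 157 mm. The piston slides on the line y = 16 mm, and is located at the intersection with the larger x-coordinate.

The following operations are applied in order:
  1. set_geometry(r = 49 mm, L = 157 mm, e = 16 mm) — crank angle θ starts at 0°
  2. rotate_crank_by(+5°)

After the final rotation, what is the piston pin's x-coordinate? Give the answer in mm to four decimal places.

set_geometry: r = 49 mm, L = 157 mm, e = 16 mm; θ ← 0°
rotate_crank_by(+5°): θ ← 0° +5° = 5°
crank pin P = (r cos θ, r sin θ) = (48.813540, 4.270631)
h = r sin θ − e = 4.270631 − 16 = -11.729369
x = r cos θ + √(L² − h²) = 48.813540 + √(24649.0 − 137.5781) = 48.813540 + 156.561240 = 205.374780

205.3748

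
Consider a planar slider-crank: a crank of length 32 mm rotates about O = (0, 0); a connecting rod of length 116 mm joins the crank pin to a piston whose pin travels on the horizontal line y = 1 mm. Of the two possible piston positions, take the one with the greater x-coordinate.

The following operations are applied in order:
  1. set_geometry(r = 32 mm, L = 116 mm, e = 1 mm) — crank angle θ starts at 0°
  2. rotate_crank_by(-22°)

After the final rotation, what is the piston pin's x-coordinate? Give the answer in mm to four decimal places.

set_geometry: r = 32 mm, L = 116 mm, e = 1 mm; θ ← 0°
rotate_crank_by(-22°): θ ← 0° -22° = -22°
crank pin P = (r cos θ, r sin θ) = (29.669883, -11.987411)
h = r sin θ − e = -11.987411 − 1 = -12.987411
x = r cos θ + √(L² − h²) = 29.669883 + √(13456.0 − 168.6728) = 29.669883 + 115.270669 = 144.940552

144.9406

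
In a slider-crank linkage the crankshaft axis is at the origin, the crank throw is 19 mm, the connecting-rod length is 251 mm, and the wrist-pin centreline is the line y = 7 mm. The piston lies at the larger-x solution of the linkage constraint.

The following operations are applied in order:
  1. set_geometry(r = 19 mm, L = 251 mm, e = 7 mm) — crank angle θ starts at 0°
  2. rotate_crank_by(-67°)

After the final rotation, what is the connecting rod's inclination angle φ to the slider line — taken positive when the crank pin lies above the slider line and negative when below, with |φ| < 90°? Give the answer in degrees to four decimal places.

set_geometry: r = 19 mm, L = 251 mm, e = 7 mm; θ ← 0°
rotate_crank_by(-67°): θ ← 0° -67° = -67°
crank pin P = (r cos θ, r sin θ) = (7.423891, -17.489592)
h = r sin θ − e = -17.489592 − 7 = -24.489592
sin φ = h / L = -24.489592 / 251 = -0.09756810
φ = arcsin(-0.09756810) = -5.599148°

-5.5991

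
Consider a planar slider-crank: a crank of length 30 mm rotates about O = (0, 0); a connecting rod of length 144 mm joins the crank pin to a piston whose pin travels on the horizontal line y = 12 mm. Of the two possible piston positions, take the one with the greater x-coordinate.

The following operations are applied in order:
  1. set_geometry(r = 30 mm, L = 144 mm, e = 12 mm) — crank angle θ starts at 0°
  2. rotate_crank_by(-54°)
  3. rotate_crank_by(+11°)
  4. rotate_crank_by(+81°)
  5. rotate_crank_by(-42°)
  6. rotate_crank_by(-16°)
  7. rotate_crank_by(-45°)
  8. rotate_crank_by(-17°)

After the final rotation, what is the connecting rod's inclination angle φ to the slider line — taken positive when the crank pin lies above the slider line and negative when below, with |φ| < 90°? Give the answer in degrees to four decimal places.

-16.8364

set_geometry: r = 30 mm, L = 144 mm, e = 12 mm; θ ← 0°
rotate_crank_by(-54°): θ ← 0° -54° = -54°
rotate_crank_by(+11°): θ ← -54° +11° = -43°
rotate_crank_by(+81°): θ ← -43° +81° = 38°
rotate_crank_by(-42°): θ ← 38° -42° = -4°
rotate_crank_by(-16°): θ ← -4° -16° = -20°
rotate_crank_by(-45°): θ ← -20° -45° = -65°
rotate_crank_by(-17°): θ ← -65° -17° = -82°
crank pin P = (r cos θ, r sin θ) = (4.175193, -29.708042)
h = r sin θ − e = -29.708042 − 12 = -41.708042
sin φ = h / L = -41.708042 / 144 = -0.28963918
φ = arcsin(-0.28963918) = -16.836356°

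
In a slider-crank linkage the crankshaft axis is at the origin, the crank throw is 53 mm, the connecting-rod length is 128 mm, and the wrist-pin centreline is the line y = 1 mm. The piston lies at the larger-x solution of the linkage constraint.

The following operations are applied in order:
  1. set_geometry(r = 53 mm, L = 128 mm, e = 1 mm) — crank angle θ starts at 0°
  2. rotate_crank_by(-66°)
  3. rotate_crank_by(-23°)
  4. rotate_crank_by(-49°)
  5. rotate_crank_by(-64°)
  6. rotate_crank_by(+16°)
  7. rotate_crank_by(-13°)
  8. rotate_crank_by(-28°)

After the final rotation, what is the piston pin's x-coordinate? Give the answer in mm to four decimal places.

set_geometry: r = 53 mm, L = 128 mm, e = 1 mm; θ ← 0°
rotate_crank_by(-66°): θ ← 0° -66° = -66°
rotate_crank_by(-23°): θ ← -66° -23° = -89°
rotate_crank_by(-49°): θ ← -89° -49° = -138°
rotate_crank_by(-64°): θ ← -138° -64° = -202°
rotate_crank_by(+16°): θ ← -202° +16° = -186°
rotate_crank_by(-13°): θ ← -186° -13° = -199°
rotate_crank_by(-28°): θ ← -199° -28° = -227°
crank pin P = (r cos θ, r sin θ) = (-36.145913, 38.761746)
h = r sin θ − e = 38.761746 − 1 = 37.761746
x = r cos θ + √(L² − h²) = -36.145913 + √(16384.0 − 1425.9495) = -36.145913 + 122.303109 = 86.157196

86.1572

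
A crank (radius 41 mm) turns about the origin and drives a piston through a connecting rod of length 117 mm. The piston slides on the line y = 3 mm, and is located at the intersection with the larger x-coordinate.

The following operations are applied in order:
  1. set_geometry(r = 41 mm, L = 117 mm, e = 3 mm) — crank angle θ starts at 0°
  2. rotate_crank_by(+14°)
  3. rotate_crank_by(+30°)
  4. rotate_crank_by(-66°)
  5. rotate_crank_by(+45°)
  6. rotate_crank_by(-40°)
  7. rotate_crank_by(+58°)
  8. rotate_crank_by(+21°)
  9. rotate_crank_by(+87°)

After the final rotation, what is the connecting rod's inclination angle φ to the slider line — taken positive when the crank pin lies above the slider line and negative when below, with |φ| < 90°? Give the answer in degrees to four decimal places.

8.9077

set_geometry: r = 41 mm, L = 117 mm, e = 3 mm; θ ← 0°
rotate_crank_by(+14°): θ ← 0° +14° = 14°
rotate_crank_by(+30°): θ ← 14° +30° = 44°
rotate_crank_by(-66°): θ ← 44° -66° = -22°
rotate_crank_by(+45°): θ ← -22° +45° = 23°
rotate_crank_by(-40°): θ ← 23° -40° = -17°
rotate_crank_by(+58°): θ ← -17° +58° = 41°
rotate_crank_by(+21°): θ ← 41° +21° = 62°
rotate_crank_by(+87°): θ ← 62° +87° = 149°
crank pin P = (r cos θ, r sin θ) = (-35.143859, 21.116561)
h = r sin θ − e = 21.116561 − 3 = 18.116561
sin φ = h / L = 18.116561 / 117 = 0.15484240
φ = arcsin(0.15484240) = 8.907656°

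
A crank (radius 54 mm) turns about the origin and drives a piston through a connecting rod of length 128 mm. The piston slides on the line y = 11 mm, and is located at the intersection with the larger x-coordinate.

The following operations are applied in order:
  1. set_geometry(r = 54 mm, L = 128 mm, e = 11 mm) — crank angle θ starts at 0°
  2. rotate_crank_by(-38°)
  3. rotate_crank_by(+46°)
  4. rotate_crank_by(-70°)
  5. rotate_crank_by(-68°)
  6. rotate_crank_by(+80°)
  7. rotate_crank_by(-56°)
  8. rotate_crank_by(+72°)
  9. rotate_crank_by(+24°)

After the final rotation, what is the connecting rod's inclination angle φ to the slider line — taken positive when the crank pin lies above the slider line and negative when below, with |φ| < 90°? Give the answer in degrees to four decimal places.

set_geometry: r = 54 mm, L = 128 mm, e = 11 mm; θ ← 0°
rotate_crank_by(-38°): θ ← 0° -38° = -38°
rotate_crank_by(+46°): θ ← -38° +46° = 8°
rotate_crank_by(-70°): θ ← 8° -70° = -62°
rotate_crank_by(-68°): θ ← -62° -68° = -130°
rotate_crank_by(+80°): θ ← -130° +80° = -50°
rotate_crank_by(-56°): θ ← -50° -56° = -106°
rotate_crank_by(+72°): θ ← -106° +72° = -34°
rotate_crank_by(+24°): θ ← -34° +24° = -10°
crank pin P = (r cos θ, r sin θ) = (53.179619, -9.377002)
h = r sin θ − e = -9.377002 − 11 = -20.377002
sin φ = h / L = -20.377002 / 128 = -0.15919532
φ = arcsin(-0.15919532) = -9.160193°

-9.1602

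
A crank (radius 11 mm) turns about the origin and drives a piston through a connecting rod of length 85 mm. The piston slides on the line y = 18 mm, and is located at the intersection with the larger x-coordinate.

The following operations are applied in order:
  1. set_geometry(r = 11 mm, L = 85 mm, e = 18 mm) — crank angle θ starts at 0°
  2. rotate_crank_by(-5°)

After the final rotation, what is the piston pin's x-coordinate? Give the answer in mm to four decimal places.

set_geometry: r = 11 mm, L = 85 mm, e = 18 mm; θ ← 0°
rotate_crank_by(-5°): θ ← 0° -5° = -5°
crank pin P = (r cos θ, r sin θ) = (10.958142, -0.958713)
h = r sin θ − e = -0.958713 − 18 = -18.958713
x = r cos θ + √(L² − h²) = 10.958142 + √(7225.0 − 359.4328) = 10.958142 + 82.858718 = 93.816860

93.8169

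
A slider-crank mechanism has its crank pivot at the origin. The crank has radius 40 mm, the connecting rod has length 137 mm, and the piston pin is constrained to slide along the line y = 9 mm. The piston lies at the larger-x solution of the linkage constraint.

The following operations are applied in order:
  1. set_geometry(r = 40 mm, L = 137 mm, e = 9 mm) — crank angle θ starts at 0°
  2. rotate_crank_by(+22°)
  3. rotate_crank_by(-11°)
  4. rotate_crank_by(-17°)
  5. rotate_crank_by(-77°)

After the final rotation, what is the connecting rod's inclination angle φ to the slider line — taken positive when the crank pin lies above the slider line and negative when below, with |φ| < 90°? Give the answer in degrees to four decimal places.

set_geometry: r = 40 mm, L = 137 mm, e = 9 mm; θ ← 0°
rotate_crank_by(+22°): θ ← 0° +22° = 22°
rotate_crank_by(-11°): θ ← 22° -11° = 11°
rotate_crank_by(-17°): θ ← 11° -17° = -6°
rotate_crank_by(-77°): θ ← -6° -77° = -83°
crank pin P = (r cos θ, r sin θ) = (4.874774, -39.701846)
h = r sin θ − e = -39.701846 − 9 = -48.701846
sin φ = h / L = -48.701846 / 137 = -0.35548793
φ = arcsin(-0.35548793) = -20.823351°

-20.8234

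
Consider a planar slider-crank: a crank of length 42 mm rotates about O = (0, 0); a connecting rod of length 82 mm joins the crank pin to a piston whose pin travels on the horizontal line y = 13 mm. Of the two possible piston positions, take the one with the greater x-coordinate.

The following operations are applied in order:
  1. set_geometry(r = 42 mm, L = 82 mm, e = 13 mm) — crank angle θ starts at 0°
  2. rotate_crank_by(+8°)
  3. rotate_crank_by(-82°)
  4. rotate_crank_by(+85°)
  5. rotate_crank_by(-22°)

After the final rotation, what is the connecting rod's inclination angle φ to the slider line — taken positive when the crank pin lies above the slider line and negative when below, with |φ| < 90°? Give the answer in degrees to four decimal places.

set_geometry: r = 42 mm, L = 82 mm, e = 13 mm; θ ← 0°
rotate_crank_by(+8°): θ ← 0° +8° = 8°
rotate_crank_by(-82°): θ ← 8° -82° = -74°
rotate_crank_by(+85°): θ ← -74° +85° = 11°
rotate_crank_by(-22°): θ ← 11° -22° = -11°
crank pin P = (r cos θ, r sin θ) = (41.228342, -8.013978)
h = r sin θ − e = -8.013978 − 13 = -21.013978
sin φ = h / L = -21.013978 / 82 = -0.25626802
φ = arcsin(-0.25626802) = -14.848734°

-14.8487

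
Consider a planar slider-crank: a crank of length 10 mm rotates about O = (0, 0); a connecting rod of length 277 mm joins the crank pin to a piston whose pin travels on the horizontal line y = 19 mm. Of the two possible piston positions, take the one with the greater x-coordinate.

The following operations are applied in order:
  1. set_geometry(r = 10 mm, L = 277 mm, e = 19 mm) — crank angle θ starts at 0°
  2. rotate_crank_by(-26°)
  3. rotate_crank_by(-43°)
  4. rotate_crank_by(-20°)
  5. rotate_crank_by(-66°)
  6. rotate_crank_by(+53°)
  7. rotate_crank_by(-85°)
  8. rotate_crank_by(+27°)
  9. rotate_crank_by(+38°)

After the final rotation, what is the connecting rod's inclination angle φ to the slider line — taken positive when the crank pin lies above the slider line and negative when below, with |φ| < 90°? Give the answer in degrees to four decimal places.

-5.6935

set_geometry: r = 10 mm, L = 277 mm, e = 19 mm; θ ← 0°
rotate_crank_by(-26°): θ ← 0° -26° = -26°
rotate_crank_by(-43°): θ ← -26° -43° = -69°
rotate_crank_by(-20°): θ ← -69° -20° = -89°
rotate_crank_by(-66°): θ ← -89° -66° = -155°
rotate_crank_by(+53°): θ ← -155° +53° = -102°
rotate_crank_by(-85°): θ ← -102° -85° = -187°
rotate_crank_by(+27°): θ ← -187° +27° = -160°
rotate_crank_by(+38°): θ ← -160° +38° = -122°
crank pin P = (r cos θ, r sin θ) = (-5.299193, -8.480481)
h = r sin θ − e = -8.480481 − 19 = -27.480481
sin φ = h / L = -27.480481 / 277 = -0.09920751
φ = arcsin(-0.09920751) = -5.693537°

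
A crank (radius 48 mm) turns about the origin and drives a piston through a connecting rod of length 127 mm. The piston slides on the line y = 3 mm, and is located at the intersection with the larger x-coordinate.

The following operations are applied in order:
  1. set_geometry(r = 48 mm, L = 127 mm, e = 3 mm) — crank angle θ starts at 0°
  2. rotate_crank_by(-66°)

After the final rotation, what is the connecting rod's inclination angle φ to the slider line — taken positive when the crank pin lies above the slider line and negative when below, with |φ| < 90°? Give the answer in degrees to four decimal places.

set_geometry: r = 48 mm, L = 127 mm, e = 3 mm; θ ← 0°
rotate_crank_by(-66°): θ ← 0° -66° = -66°
crank pin P = (r cos θ, r sin θ) = (19.523359, -43.850182)
h = r sin θ − e = -43.850182 − 3 = -46.850182
sin φ = h / L = -46.850182 / 127 = -0.36889907
φ = arcsin(-0.36889907) = -21.647736°

-21.6477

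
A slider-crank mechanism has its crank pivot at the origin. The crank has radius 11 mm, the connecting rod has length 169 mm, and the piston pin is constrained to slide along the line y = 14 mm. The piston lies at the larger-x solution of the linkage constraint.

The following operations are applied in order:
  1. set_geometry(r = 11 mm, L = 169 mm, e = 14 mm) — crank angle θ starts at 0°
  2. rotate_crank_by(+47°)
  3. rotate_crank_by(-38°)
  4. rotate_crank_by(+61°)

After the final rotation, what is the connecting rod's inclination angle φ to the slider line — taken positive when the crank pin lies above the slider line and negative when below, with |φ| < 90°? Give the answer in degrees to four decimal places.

set_geometry: r = 11 mm, L = 169 mm, e = 14 mm; θ ← 0°
rotate_crank_by(+47°): θ ← 0° +47° = 47°
rotate_crank_by(-38°): θ ← 47° -38° = 9°
rotate_crank_by(+61°): θ ← 9° +61° = 70°
crank pin P = (r cos θ, r sin θ) = (3.762222, 10.336619)
h = r sin θ − e = 10.336619 − 14 = -3.663381
sin φ = h / L = -3.663381 / 169 = -0.02167681
φ = arcsin(-0.02167681) = -1.242087°

-1.2421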